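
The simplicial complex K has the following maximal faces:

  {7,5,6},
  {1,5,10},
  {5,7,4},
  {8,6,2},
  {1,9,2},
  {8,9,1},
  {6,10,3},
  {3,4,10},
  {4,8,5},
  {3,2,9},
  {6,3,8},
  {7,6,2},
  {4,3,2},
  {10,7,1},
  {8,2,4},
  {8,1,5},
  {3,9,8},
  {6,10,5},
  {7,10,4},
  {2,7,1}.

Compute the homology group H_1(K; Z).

Fix the vertex order 1 < 2 < 3 < 4 < 5 < 6 < 7 < 8 < 9 < 10 and write every simplex with vertices in increasing order. Then dim K = 2 and the simplices of K are:

  0-simplices (10): [1], [2], [3], [4], [5], [6], [7], [8], [9], [10]
  1-simplices (30): (30 of them)
  2-simplices (20): (20 of them)

Hence C_0 ≅ Z^10, C_1 ≅ Z^30, C_2 ≅ Z^20.

Boundary ∂_1: C_1 → C_0 is given by ∂[p,q] = [q] − [p]. For instance
  ∂[3,4] = [4] − [3].
The 10×30 boundary matrix has rank 9 and Smith normal form diag(1,1,1,1,1,1,1,1,1).

The boundary map ∂_2: C_2 → C_1 sends each 2-simplex [p,q,r] to [q,r] − [p,r] + [p,q]. For instance
  ∂[4,7,10] = [7,10] − [4,10] + [4,7],
  ∂[1,5,8] = [5,8] − [1,8] + [1,5].
The resulting 30×20 matrix has rank 20, and its Smith normal form has invariant factors (1,1,1,1,1,1,1,1,1,1,1,1,1,1,1,1,1,1,1,2).

Now H_k = ker ∂_k / im ∂_{k+1}, so:

  H_1: rank ker ∂_1 − rank ∂_2 = (30 − 9) − 20 = 1, and ∂_2 has invariant factor 2 > 1, so H_1 ≅ Z ⊕ Z/2.

(K is a triangulation of the Klein bottle.)

H_1 ≅ Z ⊕ Z/2.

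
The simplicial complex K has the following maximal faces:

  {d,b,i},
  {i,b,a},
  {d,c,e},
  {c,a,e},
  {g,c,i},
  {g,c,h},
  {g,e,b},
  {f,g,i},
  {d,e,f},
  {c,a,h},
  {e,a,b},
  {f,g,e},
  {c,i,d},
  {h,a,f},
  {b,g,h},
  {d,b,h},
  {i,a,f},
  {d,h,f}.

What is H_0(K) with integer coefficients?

Order the vertices as a < b < c < d < e < f < g < h < i. Listing each simplex with vertices in this order, K has dimension 2 with simplices:

  0-simplices (9): a, b, c, d, e, f, g, h, i
  1-simplices (27): ab, ac, ae, af, ah, ai, bd, be, bg, bh, bi, cd, ce, cg, ch, ci, de, df, dh, di, ef, eg, fg, fh, fi, gh, gi
  2-simplices (18): abe, abi, ace, ach, afh, afi, bdh, bdi, beg, bgh, cde, cdi, cgh, cgi, def, dfh, efg, fgi

Hence C_0 ≅ Z^9, C_1 ≅ Z^27, C_2 ≅ Z^18.

Boundary ∂_1: C_1 → C_0 maps an edge to its endpoints' difference, ∂[p,q] = q − p. For instance
  ∂ce = e − c.
The 9×27 boundary matrix has rank 8 and Smith normal form diag(1,1,1,1,1,1,1,1).

Boundary ∂_2: C_2 → C_1 sends each 2-simplex [p,q,r] to [q,r] − [p,r] + [p,q]. For instance
  ∂abi = bi − ai + ab,
  ∂dfh = fh − dh + df.
As a 27×18 matrix over Z this has rank 17, with invariant factors (1,1,1,1,1,1,1,1,1,1,1,1,1,1,1,1,1).

Reading off H_k = ker ∂_k / im ∂_{k+1}:

  H_0: rank C_0 − rank ∂_1 = 9 − 8 = 1, and the invariant factors of ∂_1 are all 1, so H_0 = Z.

H_0 ≅ Z.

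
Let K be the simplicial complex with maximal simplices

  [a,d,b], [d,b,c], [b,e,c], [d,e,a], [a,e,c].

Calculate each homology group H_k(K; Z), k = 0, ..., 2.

H_0 = Z,  H_1 = Z,  H_2 = 0.

Order the vertices as a < b < c < d < e. Listing each simplex with vertices in this order, K has dimension 2 with simplices:

  0-simplices (5): a, b, c, d, e
  1-simplices (10): ab, ac, ad, ae, bc, bd, be, cd, ce, de
  2-simplices (5): abd, ace, ade, bcd, bce

giving chain groups C_0 ≅ Z^5, C_1 ≅ Z^10, C_2 ≅ Z^5.

The boundary map ∂_1: C_1 → C_0 is given by ∂[p,q] = [q] − [p].
As a 5×10 matrix over Z this has rank 4, with invariant factors (1,1,1,1).

The boundary map ∂_2: C_2 → C_1 maps a triangle to the signed sum of its edges. For instance
  ∂ace = ce − ae + ac,
  ∂abd = bd − ad + ab.
The resulting 10×5 matrix has rank 5, and its Smith normal form has invariant factors (1,1,1,1,1).

From H_k ≅ ker(∂_k) / im(∂_{k+1}) we obtain:

  H_0: rank C_0 − rank ∂_1 = 5 − 4 = 1, and the invariant factors of ∂_1 are all 1, so H_0 = Z.
  H_1: rank ker ∂_1 − rank ∂_2 = (10 − 4) − 5 = 1, and the invariant factors of ∂_2 are all 1, so H_1 = Z.
  H_2: rank ker ∂_2 − rank ∂_3 = (5 − 5) − 0 = 0, and there is no ∂_3, so H_2 = 0.

As a check, the Euler characteristic is 5 − 10 + 5 = 0, which agrees with 1 − 1 + 0 = 0.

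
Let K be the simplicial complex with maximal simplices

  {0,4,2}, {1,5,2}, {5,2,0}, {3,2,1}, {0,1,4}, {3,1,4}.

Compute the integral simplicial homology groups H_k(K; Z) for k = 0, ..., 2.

We work with the vertex ordering 0 < 1 < 2 < 3 < 4 < 5. The simplices of K, each written with vertices in increasing order, are:

  0-simplices (6): [0], [1], [2], [3], [4], [5]
  1-simplices (12): [0,1], [0,2], [0,4], [0,5], [1,2], [1,3], [1,4], [1,5], [2,3], [2,4], [2,5], [3,4]
  2-simplices (6): [0,1,4], [0,2,4], [0,2,5], [1,2,3], [1,2,5], [1,3,4]

giving chain groups C_0 ≅ Z^6, C_1 ≅ Z^12, C_2 ≅ Z^6.

Boundary ∂_1: C_1 → C_0 maps an edge to its endpoints' difference, ∂[p,q] = q − p.
The 6×12 boundary matrix has rank 5 and Smith normal form diag(1,1,1,1,1).

∂_2: C_2 → C_1 acts by ∂[p,q,r] = [q,r] − [p,r] + [p,q]. For instance
  ∂[1,2,3] = [2,3] − [1,3] + [1,2],
  ∂[0,1,4] = [1,4] − [0,4] + [0,1].
The 12×6 boundary matrix has rank 6 and Smith normal form diag(1,1,1,1,1,1).

Computing H_k = (kernel of ∂_k) / (image of ∂_{k+1}):

  H_0: rank C_0 − rank ∂_1 = 6 − 5 = 1, and the invariant factors of ∂_1 are all 1, so H_0 = Z.
  H_1: rank ker ∂_1 − rank ∂_2 = (12 − 5) − 6 = 1, and the invariant factors of ∂_2 are all 1, so H_1 = Z.
  H_2: rank ker ∂_2 − rank ∂_3 = (6 − 6) − 0 = 0, and there is no ∂_3, so H_2 = 0.

(K is a triangulation of the cylinder S^1 x I.)

H_0 ≅ Z,  H_1 ≅ Z,  H_2 = 0.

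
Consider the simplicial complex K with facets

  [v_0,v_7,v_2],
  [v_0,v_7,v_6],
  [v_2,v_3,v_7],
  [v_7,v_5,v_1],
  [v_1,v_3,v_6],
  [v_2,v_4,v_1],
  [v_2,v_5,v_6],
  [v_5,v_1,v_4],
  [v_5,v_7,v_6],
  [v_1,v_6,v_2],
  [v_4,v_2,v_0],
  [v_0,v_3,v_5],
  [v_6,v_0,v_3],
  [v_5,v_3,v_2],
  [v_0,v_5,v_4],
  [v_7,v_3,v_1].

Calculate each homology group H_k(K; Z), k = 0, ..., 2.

Take the total order v_0 < v_1 < v_2 < v_3 < v_4 < v_5 < v_6 < v_7 on the vertex set. Then K (dimension 2) consists of the simplices:

  0-simplices (8): [v_0], [v_1], [v_2], [v_3], [v_4], [v_5], [v_6], [v_7]
  1-simplices (24): (24 of them)
  2-simplices (16): (16 of them)

giving chain groups C_0 ≅ Z^8, C_1 ≅ Z^24, C_2 ≅ Z^16.

Boundary ∂_1: C_1 → C_0 maps an edge to its endpoints' difference, ∂[p,q] = q − p. For instance
  ∂[v_0,v_2] = [v_2] − [v_0].
As a 8×24 matrix over Z this has rank 7, with invariant factors (1,1,1,1,1,1,1).

Boundary ∂_2: C_2 → C_1 maps a triangle to the signed sum of its edges. For instance
  ∂[v_1,v_3,v_7] = [v_3,v_7] − [v_1,v_7] + [v_1,v_3],
  ∂[v_0,v_3,v_6] = [v_3,v_6] − [v_0,v_6] + [v_0,v_3].
This gives a 24×16 integer matrix of rank 15; reducing to Smith normal form yields diagonal entries (1,1,1,1,1,1,1,1,1,1,1,1,1,1,1).

Now H_k = ker ∂_k / im ∂_{k+1}, so:

  H_0: rank C_0 − rank ∂_1 = 8 − 7 = 1, and the invariant factors of ∂_1 are all 1, so H_0 ≅ Z.
  H_1: rank ker ∂_1 − rank ∂_2 = (24 − 7) − 15 = 2, and the invariant factors of ∂_2 are all 1, so H_1 ≅ Z^2.
  H_2: rank ker ∂_2 − rank ∂_3 = (16 − 15) − 0 = 1, and there is no ∂_3, so H_2 ≅ Z.

H_0 ≅ Z,  H_1 ≅ Z^2,  H_2 ≅ Z.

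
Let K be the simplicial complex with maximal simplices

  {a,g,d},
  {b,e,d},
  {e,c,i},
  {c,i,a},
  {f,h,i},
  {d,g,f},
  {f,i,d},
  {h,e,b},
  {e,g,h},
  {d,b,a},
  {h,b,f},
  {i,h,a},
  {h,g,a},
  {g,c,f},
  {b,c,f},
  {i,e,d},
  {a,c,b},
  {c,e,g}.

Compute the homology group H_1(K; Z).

K has 9 vertices, 27 edges, 18 triangles.
rank ∂_1 = 8, rank ∂_2 = 17 ⇒ b_1 = 27 − 8 − 17 = 2; all invariant factors of ∂_2 are 1 so no torsion. So H_1 ≅ Z^2.

H_1 = Z^2.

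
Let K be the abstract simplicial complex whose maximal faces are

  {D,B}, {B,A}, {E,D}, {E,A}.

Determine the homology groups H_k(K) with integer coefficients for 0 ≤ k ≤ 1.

H_0 ≅ Z,  H_1 ≅ Z.

We work with the vertex ordering A < B < D < E. The simplices of K, each written with vertices in increasing order, are:

  0-simplices (4): A, B, D, E
  1-simplices (4): AB, AE, BD, DE

giving chain groups C_0 ≅ Z^4, C_1 ≅ Z^4.

Boundary ∂_1: C_1 → C_0 maps an edge to its endpoints' difference, ∂[p,q] = q − p.
This gives a 4×4 integer matrix of rank 3; reducing to Smith normal form yields diagonal entries (1,1,1).

From H_k ≅ ker(∂_k) / im(∂_{k+1}) we obtain:

  H_0: rank C_0 − rank ∂_1 = 4 − 3 = 1, and the invariant factors of ∂_1 are all 1, so H_0 ≅ Z.
  H_1: rank ker ∂_1 − rank ∂_2 = (4 − 3) − 0 = 1, and there is no ∂_2, so H_1 ≅ Z.

(K is a triangulation of the circle S^1.)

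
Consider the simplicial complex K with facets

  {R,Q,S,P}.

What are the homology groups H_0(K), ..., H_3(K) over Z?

H_0 ≅ Z,  H_1 = 0,  H_2 = 0,  H_3 = 0.

Fix the vertex order P < Q < R < S and write every simplex with vertices in increasing order. Then dim K = 3 and the simplices of K are:

  0-simplices (4): P, Q, R, S
  1-simplices (6): PQ, PR, PS, QR, QS, RS
  2-simplices (4): PQR, PQS, PRS, QRS
  3-simplices (1): PQRS

giving chain groups C_0 ≅ Z^4, C_1 ≅ Z^6, C_2 ≅ Z^4, C_3 ≅ Z^1.

Boundary ∂_1: C_1 → C_0 is given by ∂[p,q] = [q] − [p]. For instance
  ∂QS = S − Q.
The 4×6 boundary matrix has rank 3 and Smith normal form diag(1,1,1).

∂_2: C_2 → C_1 acts by ∂[p,q,r] = [q,r] − [p,r] + [p,q]. For instance
  ∂PQS = QS − PS + PQ,
  ∂PRS = RS − PS + PR.
The resulting 6×4 matrix has rank 3, and its Smith normal form has invariant factors (1,1,1).

∂_3: C_3 → C_2 sends each 3-simplex σ to the alternating sum Σ_i (−1)^i (σ with its i-th vertex removed). For instance
  ∂PQRS = QRS − PRS + PQS − PQR.
This gives a 4×1 integer matrix of rank 1; reducing to Smith normal form yields diagonal entries (1).

Reading off H_k = ker ∂_k / im ∂_{k+1}:

  H_0: rank C_0 − rank ∂_1 = 4 − 3 = 1, and the invariant factors of ∂_1 are all 1, so H_0 = Z.
  H_1: rank ker ∂_1 − rank ∂_2 = (6 − 3) − 3 = 0, and the invariant factors of ∂_2 are all 1, so H_1 = 0.
  H_2: rank ker ∂_2 − rank ∂_3 = (4 − 3) − 1 = 0, and the invariant factors of ∂_3 are all 1, so H_2 = 0.
  H_3: rank ker ∂_3 − rank ∂_4 = (1 − 1) − 0 = 0, and there is no ∂_4, so H_3 = 0.

(K is a triangulation of the 3-simplex.)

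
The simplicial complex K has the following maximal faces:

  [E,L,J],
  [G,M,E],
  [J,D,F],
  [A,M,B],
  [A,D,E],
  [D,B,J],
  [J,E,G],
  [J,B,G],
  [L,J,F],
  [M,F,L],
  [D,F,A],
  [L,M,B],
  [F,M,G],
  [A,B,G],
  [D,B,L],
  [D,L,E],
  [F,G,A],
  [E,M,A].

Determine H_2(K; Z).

Order the vertices as A < B < D < E < F < G < J < L < M. Listing each simplex with vertices in this order, K has dimension 2 with simplices:

  0-simplices (9): A, B, D, E, F, G, J, L, M
  1-simplices (27): AB, AD, AE, AF, AG, AM, BD, BG, BJ, BL, BM, DE, DF, DJ, DL, EG, EJ, EL, EM, FG, FJ, FL, FM, GJ, GM, JL, LM
  2-simplices (18): ABG, ABM, ADE, ADF, AEM, AFG, BDJ, BDL, BGJ, BLM, DEL, DFJ, EGJ, EGM, EJL, FGM, FJL, FLM

giving chain groups C_0 ≅ Z^9, C_1 ≅ Z^27, C_2 ≅ Z^18.

The boundary map ∂_1: C_1 → C_0 is given by ∂[p,q] = [q] − [p]. For instance
  ∂DL = L − D.
This gives a 9×27 integer matrix of rank 8; reducing to Smith normal form yields diagonal entries (1,1,1,1,1,1,1,1).

∂_2: C_2 → C_1 sends each 2-simplex [p,q,r] to [q,r] − [p,r] + [p,q]. For instance
  ∂ABG = BG − AG + AB,
  ∂FGM = GM − FM + FG.
This gives a 27×18 integer matrix of rank 18; reducing to Smith normal form yields diagonal entries (1,1,1,1,1,1,1,1,1,1,1,1,1,1,1,1,1,2).

Now H_k = ker ∂_k / im ∂_{k+1}, so:

  H_2: rank ker ∂_2 − rank ∂_3 = (18 − 18) − 0 = 0, and there is no ∂_3, so H_2 = 0.

H_2 ≅ 0.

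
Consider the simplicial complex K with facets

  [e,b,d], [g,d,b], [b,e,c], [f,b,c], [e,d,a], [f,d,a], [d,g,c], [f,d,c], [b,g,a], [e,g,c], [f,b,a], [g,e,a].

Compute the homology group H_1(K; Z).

H_1 ≅ Z/2Z.

K has 7 vertices, 18 edges, 12 triangles.
rank ∂_1 = 6, rank ∂_2 = 12 ⇒ b_1 = 18 − 6 − 12 = 0; ∂_2 has invariant factor(s) [2] giving torsion. So H_1 = Z/2Z.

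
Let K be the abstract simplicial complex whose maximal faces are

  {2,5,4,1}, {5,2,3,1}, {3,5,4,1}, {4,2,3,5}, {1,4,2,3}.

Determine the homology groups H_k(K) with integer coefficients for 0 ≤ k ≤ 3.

We work with the vertex ordering 1 < 2 < 3 < 4 < 5. The simplices of K, each written with vertices in increasing order, are:

  0-simplices (5): [1], [2], [3], [4], [5]
  1-simplices (10): [1,2], [1,3], [1,4], [1,5], [2,3], [2,4], [2,5], [3,4], [3,5], [4,5]
  2-simplices (10): [1,2,3], [1,2,4], [1,2,5], [1,3,4], [1,3,5], [1,4,5], [2,3,4], [2,3,5], [2,4,5], [3,4,5]
  3-simplices (5): [1,2,3,4], [1,2,3,5], [1,2,4,5], [1,3,4,5], [2,3,4,5]

giving chain groups C_0 ≅ Z^5, C_1 ≅ Z^10, C_2 ≅ Z^10, C_3 ≅ Z^5.

The boundary map ∂_1: C_1 → C_0 is given by ∂[p,q] = [q] − [p].
The 5×10 boundary matrix has rank 4 and Smith normal form diag(1,1,1,1).

∂_2: C_2 → C_1 acts by ∂[p,q,r] = [q,r] − [p,r] + [p,q]. For instance
  ∂[2,4,5] = [4,5] − [2,5] + [2,4],
  ∂[2,3,5] = [3,5] − [2,5] + [2,3].
As a 10×10 matrix over Z this has rank 6, with invariant factors (1,1,1,1,1,1).

The boundary map ∂_3: C_3 → C_2 sends each 3-simplex σ to the alternating sum Σ_i (−1)^i (σ with its i-th vertex removed). For instance
  ∂[1,2,3,5] = [2,3,5] − [1,3,5] + [1,2,5] − [1,2,3],
  ∂[2,3,4,5] = [3,4,5] − [2,4,5] + [2,3,5] − [2,3,4].
The resulting 10×5 matrix has rank 4, and its Smith normal form has invariant factors (1,1,1,1).

Computing H_k = (kernel of ∂_k) / (image of ∂_{k+1}):

  H_0: rank C_0 − rank ∂_1 = 5 − 4 = 1, and the invariant factors of ∂_1 are all 1, so H_0 ≅ Z.
  H_1: rank ker ∂_1 − rank ∂_2 = (10 − 4) − 6 = 0, and the invariant factors of ∂_2 are all 1, so H_1 ≅ 0.
  H_2: rank ker ∂_2 − rank ∂_3 = (10 − 6) − 4 = 0, and the invariant factors of ∂_3 are all 1, so H_2 ≅ 0.
  H_3: rank ker ∂_3 − rank ∂_4 = (5 − 4) − 0 = 1, and there is no ∂_4, so H_3 ≅ Z.

(K is a triangulation of the 3-sphere S^3.)

H_0 = Z,  H_1 = 0,  H_2 = 0,  H_3 = Z.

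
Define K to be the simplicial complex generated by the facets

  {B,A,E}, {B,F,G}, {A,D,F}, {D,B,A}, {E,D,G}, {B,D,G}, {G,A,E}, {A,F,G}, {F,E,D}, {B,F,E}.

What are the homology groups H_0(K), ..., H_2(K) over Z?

Fix the vertex order A < B < D < E < F < G and write every simplex with vertices in increasing order. Then dim K = 2 and the simplices of K are:

  0-simplices (6): A, B, D, E, F, G
  1-simplices (15): AB, AD, AE, AF, AG, BD, BE, BF, BG, DE, DF, DG, EF, EG, FG
  2-simplices (10): ABD, ABE, ADF, AEG, AFG, BDG, BEF, BFG, DEF, DEG

Hence C_0 ≅ Z^6, C_1 ≅ Z^15, C_2 ≅ Z^10.

Boundary ∂_1: C_1 → C_0 maps an edge to its endpoints' difference, ∂[p,q] = q − p. For instance
  ∂FG = G − F.
The 6×15 boundary matrix has rank 5 and Smith normal form diag(1,1,1,1,1).

Boundary ∂_2: C_2 → C_1 acts by ∂[p,q,r] = [q,r] − [p,r] + [p,q]. For instance
  ∂ABE = BE − AE + AB,
  ∂AEG = EG − AG + AE.
As a 15×10 matrix over Z this has rank 10, with invariant factors (1,1,1,1,1,1,1,1,1,2).

Computing H_k = (kernel of ∂_k) / (image of ∂_{k+1}):

  H_0: rank C_0 − rank ∂_1 = 6 − 5 = 1, and the invariant factors of ∂_1 are all 1, so H_0 ≅ Z.
  H_1: rank ker ∂_1 − rank ∂_2 = (15 − 5) − 10 = 0, and ∂_2 has invariant factor 2 > 1, so H_1 ≅ Z/2.
  H_2: rank ker ∂_2 − rank ∂_3 = (10 − 10) − 0 = 0, and there is no ∂_3, so H_2 ≅ 0.

(K is a triangulation of the real projective plane RP^2.)

H_0 = Z,  H_1 = Z/2,  H_2 = 0.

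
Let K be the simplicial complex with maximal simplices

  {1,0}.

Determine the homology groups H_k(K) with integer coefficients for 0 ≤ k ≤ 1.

H_0 = Z,  H_1 = 0.

Take the total order 0 < 1 on the vertex set. Then K (dimension 1) consists of the simplices:

  0-simplices (2): [0], [1]
  1-simplices (1): [0,1]

giving chain groups C_0 ≅ Z^2, C_1 ≅ Z^1.

∂_1: C_1 → C_0 maps an edge to its endpoints' difference, ∂[p,q] = q − p.
As a 2×1 matrix over Z this has rank 1, with invariant factors (1).

Now H_k = ker ∂_k / im ∂_{k+1}, so:

  H_0: rank C_0 − rank ∂_1 = 2 − 1 = 1, and the invariant factors of ∂_1 are all 1, so H_0 ≅ Z.
  H_1: rank ker ∂_1 − rank ∂_2 = (1 − 1) − 0 = 0, and there is no ∂_2, so H_1 ≅ 0.

(K is a triangulation of the 1-simplex.)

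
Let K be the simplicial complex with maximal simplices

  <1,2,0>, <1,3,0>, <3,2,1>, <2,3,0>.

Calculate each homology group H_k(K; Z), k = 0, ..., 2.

H_0 ≅ Z,  H_1 = 0,  H_2 ≅ Z.

Order the vertices as 0 < 1 < 2 < 3. Listing each simplex with vertices in this order, K has dimension 2 with simplices:

  0-simplices (4): [0], [1], [2], [3]
  1-simplices (6): [0,1], [0,2], [0,3], [1,2], [1,3], [2,3]
  2-simplices (4): [0,1,2], [0,1,3], [0,2,3], [1,2,3]

Hence C_0 ≅ Z^4, C_1 ≅ Z^6, C_2 ≅ Z^4.

Boundary ∂_1: C_1 → C_0 maps an edge to its endpoints' difference, ∂[p,q] = q − p.
The 4×6 boundary matrix has rank 3 and Smith normal form diag(1,1,1).

Boundary ∂_2: C_2 → C_1 maps a triangle to the signed sum of its edges. For instance
  ∂[0,1,2] = [1,2] − [0,2] + [0,1],
  ∂[0,1,3] = [1,3] − [0,3] + [0,1].
The 6×4 boundary matrix has rank 3 and Smith normal form diag(1,1,1).

Now H_k = ker ∂_k / im ∂_{k+1}, so:

  H_0: rank C_0 − rank ∂_1 = 4 − 3 = 1, and the invariant factors of ∂_1 are all 1, so H_0 = Z.
  H_1: rank ker ∂_1 − rank ∂_2 = (6 − 3) − 3 = 0, and the invariant factors of ∂_2 are all 1, so H_1 = 0.
  H_2: rank ker ∂_2 − rank ∂_3 = (4 − 3) − 0 = 1, and there is no ∂_3, so H_2 = Z.

As a check, the Euler characteristic is 4 − 6 + 4 = 2, which agrees with 1 − 0 + 1 = 2.
(K is a triangulation of the 2-sphere S^2.)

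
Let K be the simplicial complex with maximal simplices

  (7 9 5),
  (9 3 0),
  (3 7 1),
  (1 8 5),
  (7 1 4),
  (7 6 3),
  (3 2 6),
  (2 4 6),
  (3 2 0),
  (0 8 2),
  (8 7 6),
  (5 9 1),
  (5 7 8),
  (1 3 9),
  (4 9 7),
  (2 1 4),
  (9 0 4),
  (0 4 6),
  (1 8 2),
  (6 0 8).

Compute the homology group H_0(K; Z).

H_0 = Z.

Take the total order 0 < 1 < 2 < 3 < 4 < 5 < 6 < 7 < 8 < 9 on the vertex set. Then K (dimension 2) consists of the simplices:

  0-simplices (10): [0], [1], [2], [3], [4], [5], [6], [7], [8], [9]
  1-simplices (30): (30 of them)
  2-simplices (20): (20 of them)

Hence C_0 ≅ Z^10, C_1 ≅ Z^30, C_2 ≅ Z^20.

The boundary map ∂_1: C_1 → C_0 sends each edge [p,q] (with p < q) to q − p. For instance
  ∂[1,7] = [7] − [1].
The 10×30 boundary matrix has rank 9 and Smith normal form diag(1,1,1,1,1,1,1,1,1).

Boundary ∂_2: C_2 → C_1 maps a triangle to the signed sum of its edges. For instance
  ∂[0,6,8] = [6,8] − [0,8] + [0,6],
  ∂[0,4,9] = [4,9] − [0,9] + [0,4].
This gives a 30×20 integer matrix of rank 20; reducing to Smith normal form yields diagonal entries (1,1,1,1,1,1,1,1,1,1,1,1,1,1,1,1,1,1,1,2).

From H_k ≅ ker(∂_k) / im(∂_{k+1}) we obtain:

  H_0: rank C_0 − rank ∂_1 = 10 − 9 = 1, and the invariant factors of ∂_1 are all 1, so H_0 = Z.

(K is a triangulation of the Klein bottle.)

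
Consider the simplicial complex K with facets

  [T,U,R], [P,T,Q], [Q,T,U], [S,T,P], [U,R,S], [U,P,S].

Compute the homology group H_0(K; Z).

We work with the vertex ordering P < Q < R < S < T < U. The simplices of K, each written with vertices in increasing order, are:

  0-simplices (6): P, Q, R, S, T, U
  1-simplices (12): PQ, PS, PT, PU, QT, QU, RS, RT, RU, ST, SU, TU
  2-simplices (6): PQT, PST, PSU, QTU, RSU, RTU

so the chain groups are C_0 ≅ Z^6, C_1 ≅ Z^12, C_2 ≅ Z^6.

Boundary ∂_1: C_1 → C_0 maps an edge to its endpoints' difference, ∂[p,q] = q − p. For instance
  ∂SU = U − S.
The resulting 6×12 matrix has rank 5, and its Smith normal form has invariant factors (1,1,1,1,1).

∂_2: C_2 → C_1 maps a triangle to the signed sum of its edges. For instance
  ∂PQT = QT − PT + PQ,
  ∂PST = ST − PT + PS.
The resulting 12×6 matrix has rank 6, and its Smith normal form has invariant factors (1,1,1,1,1,1).

Computing H_k = (kernel of ∂_k) / (image of ∂_{k+1}):

  H_0: rank C_0 − rank ∂_1 = 6 − 5 = 1, and the invariant factors of ∂_1 are all 1, so H_0 ≅ Z.

(K is a triangulation of the cylinder S^1 x I.)

H_0 ≅ Z.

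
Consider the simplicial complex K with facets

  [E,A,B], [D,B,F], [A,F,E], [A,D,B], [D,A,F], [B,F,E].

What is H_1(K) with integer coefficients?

K has 5 vertices, 9 edges, 6 triangles.
rank ∂_1 = 4, rank ∂_2 = 5 ⇒ b_1 = 9 − 4 − 5 = 0; all invariant factors of ∂_2 are 1 so no torsion. So H_1 = 0.

H_1 = 0.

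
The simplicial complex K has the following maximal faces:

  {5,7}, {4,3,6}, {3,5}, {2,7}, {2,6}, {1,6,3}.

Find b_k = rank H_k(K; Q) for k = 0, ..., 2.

Fix the vertex order 1 < 2 < 3 < 4 < 5 < 6 < 7 and write every simplex with vertices in increasing order. Then dim K = 2 and the simplices of K are:

  0-simplices (7): [1], [2], [3], [4], [5], [6], [7]
  1-simplices (9): [1,3], [1,6], [2,6], [2,7], [3,4], [3,5], [3,6], [4,6], [5,7]
  2-simplices (2): [1,3,6], [3,4,6]

so the chain groups are C_0 ≅ Z^7, C_1 ≅ Z^9, C_2 ≅ Z^2.

The boundary map ∂_1: C_1 → C_0 maps an edge to its endpoints' difference, ∂[p,q] = q − p.
This gives a 7×9 integer matrix of rank 6; reducing to Smith normal form yields diagonal entries (1,1,1,1,1,1).

∂_2: C_2 → C_1 maps a triangle to the signed sum of its edges. For instance
  ∂[3,4,6] = [4,6] − [3,6] + [3,4],
  ∂[1,3,6] = [3,6] − [1,6] + [1,3].
The 9×2 boundary matrix has rank 2 and Smith normal form diag(1,1).

Reading off H_k = ker ∂_k / im ∂_{k+1}:

  H_0: rank C_0 − rank ∂_1 = 7 − 6 = 1, and the invariant factors of ∂_1 are all 1, so H_0 ≅ Z.
  H_1: rank ker ∂_1 − rank ∂_2 = (9 − 6) − 2 = 1, and the invariant factors of ∂_2 are all 1, so H_1 ≅ Z.
  H_2: rank ker ∂_2 − rank ∂_3 = (2 − 2) − 0 = 0, and there is no ∂_3, so H_2 ≅ 0.

As a check, the Euler characteristic is 7 − 9 + 2 = 0, which agrees with 1 − 1 + 0 = 0.

Hence the Betti numbers are b_0 = 1, b_1 = 1, b_2 = 0.

b_0 = 1, b_1 = 1, b_2 = 0.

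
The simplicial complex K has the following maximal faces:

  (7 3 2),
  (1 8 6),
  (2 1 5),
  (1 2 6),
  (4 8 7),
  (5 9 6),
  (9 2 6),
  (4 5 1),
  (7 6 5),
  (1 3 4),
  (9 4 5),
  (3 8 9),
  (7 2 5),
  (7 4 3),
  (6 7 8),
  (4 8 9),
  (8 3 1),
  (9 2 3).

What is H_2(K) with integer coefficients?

H_2 = 0.

We work with the vertex ordering 1 < 2 < 3 < 4 < 5 < 6 < 7 < 8 < 9. The simplices of K, each written with vertices in increasing order, are:

  0-simplices (9): [1], [2], [3], [4], [5], [6], [7], [8], [9]
  1-simplices (27): (27 of them)
  2-simplices (18): [1,2,5], [1,2,6], [1,3,4], [1,3,8], [1,4,5], [1,6,8], [2,3,7], [2,3,9], [2,5,7], [2,6,9], [3,4,7], [3,8,9], [4,5,9], [4,7,8], [4,8,9], [5,6,7], [5,6,9], [6,7,8]

so the chain groups are C_0 ≅ Z^9, C_1 ≅ Z^27, C_2 ≅ Z^18.

∂_1: C_1 → C_0 sends each edge [p,q] (with p < q) to q − p. For instance
  ∂[2,5] = [5] − [2].
The 9×27 boundary matrix has rank 8 and Smith normal form diag(1,1,1,1,1,1,1,1).

Boundary ∂_2: C_2 → C_1 acts by ∂[p,q,r] = [q,r] − [p,r] + [p,q]. For instance
  ∂[5,6,9] = [6,9] − [5,9] + [5,6],
  ∂[3,4,7] = [4,7] − [3,7] + [3,4].
As a 27×18 matrix over Z this has rank 18, with invariant factors (1,1,1,1,1,1,1,1,1,1,1,1,1,1,1,1,1,2).

Reading off H_k = ker ∂_k / im ∂_{k+1}:

  H_2: rank ker ∂_2 − rank ∂_3 = (18 − 18) − 0 = 0, and there is no ∂_3, so H_2 = 0.

(K is a triangulation of the Klein bottle.)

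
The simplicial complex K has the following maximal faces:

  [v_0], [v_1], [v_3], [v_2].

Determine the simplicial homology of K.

H_0 ≅ Z^4.

Fix the vertex order v_0 < v_1 < v_2 < v_3 and write every simplex with vertices in increasing order. Then dim K = 0 and the simplices of K are:

  0-simplices (4): [v_0], [v_1], [v_2], [v_3]

giving chain groups C_0 ≅ Z^4.

Now H_k = ker ∂_k / im ∂_{k+1}, so:

  H_0: rank C_0 − rank ∂_1 = 4 − 0 = 4, and there is no ∂_1, so H_0 ≅ Z^4.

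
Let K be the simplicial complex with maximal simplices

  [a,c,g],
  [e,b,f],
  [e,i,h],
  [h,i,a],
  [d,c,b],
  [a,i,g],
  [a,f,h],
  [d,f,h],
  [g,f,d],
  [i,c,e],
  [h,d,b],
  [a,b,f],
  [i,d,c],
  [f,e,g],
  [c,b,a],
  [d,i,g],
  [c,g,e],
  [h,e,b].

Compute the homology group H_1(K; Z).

H_1 ≅ Z ⊕ Z/2Z.

Order the vertices as a < b < c < d < e < f < g < h < i. Listing each simplex with vertices in this order, K has dimension 2 with simplices:

  0-simplices (9): a, b, c, d, e, f, g, h, i
  1-simplices (27): ab, ac, af, ag, ah, ai, bc, bd, be, bf, bh, cd, ce, cg, ci, df, dg, dh, di, ef, eg, eh, ei, fg, fh, gi, hi
  2-simplices (18): abc, abf, acg, afh, agi, ahi, bcd, bdh, bef, beh, cdi, ceg, cei, dfg, dfh, dgi, efg, ehi

giving chain groups C_0 ≅ Z^9, C_1 ≅ Z^27, C_2 ≅ Z^18.

∂_1: C_1 → C_0 is given by ∂[p,q] = [q] − [p]. For instance
  ∂ah = h − a.
The resulting 9×27 matrix has rank 8, and its Smith normal form has invariant factors (1,1,1,1,1,1,1,1).

The boundary map ∂_2: C_2 → C_1 maps a triangle to the signed sum of its edges. For instance
  ∂dfh = fh − dh + df,
  ∂cdi = di − ci + cd.
The 27×18 boundary matrix has rank 18 and Smith normal form diag(1,1,1,1,1,1,1,1,1,1,1,1,1,1,1,1,1,2).

From H_k ≅ ker(∂_k) / im(∂_{k+1}) we obtain:

  H_1: rank ker ∂_1 − rank ∂_2 = (27 − 8) − 18 = 1, and ∂_2 has invariant factor 2 > 1, so H_1 = Z ⊕ Z/2Z.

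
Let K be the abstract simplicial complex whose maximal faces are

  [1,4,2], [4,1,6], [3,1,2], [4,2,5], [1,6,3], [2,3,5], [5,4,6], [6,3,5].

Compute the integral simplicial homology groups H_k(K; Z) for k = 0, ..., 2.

We work with the vertex ordering 1 < 2 < 3 < 4 < 5 < 6. The simplices of K, each written with vertices in increasing order, are:

  0-simplices (6): [1], [2], [3], [4], [5], [6]
  1-simplices (12): [1,2], [1,3], [1,4], [1,6], [2,3], [2,4], [2,5], [3,5], [3,6], [4,5], [4,6], [5,6]
  2-simplices (8): [1,2,3], [1,2,4], [1,3,6], [1,4,6], [2,3,5], [2,4,5], [3,5,6], [4,5,6]

Hence C_0 ≅ Z^6, C_1 ≅ Z^12, C_2 ≅ Z^8.

∂_1: C_1 → C_0 maps an edge to its endpoints' difference, ∂[p,q] = q − p. For instance
  ∂[3,6] = [6] − [3].
As a 6×12 matrix over Z this has rank 5, with invariant factors (1,1,1,1,1).

The boundary map ∂_2: C_2 → C_1 acts by ∂[p,q,r] = [q,r] − [p,r] + [p,q]. For instance
  ∂[2,4,5] = [4,5] − [2,5] + [2,4],
  ∂[4,5,6] = [5,6] − [4,6] + [4,5].
This gives a 12×8 integer matrix of rank 7; reducing to Smith normal form yields diagonal entries (1,1,1,1,1,1,1).

From H_k ≅ ker(∂_k) / im(∂_{k+1}) we obtain:

  H_0: rank C_0 − rank ∂_1 = 6 − 5 = 1, and the invariant factors of ∂_1 are all 1, so H_0 ≅ Z.
  H_1: rank ker ∂_1 − rank ∂_2 = (12 − 5) − 7 = 0, and the invariant factors of ∂_2 are all 1, so H_1 ≅ 0.
  H_2: rank ker ∂_2 − rank ∂_3 = (8 − 7) − 0 = 1, and there is no ∂_3, so H_2 ≅ Z.

(K is a triangulation of the 2-sphere S^2.)

H_0 ≅ Z,  H_1 = 0,  H_2 ≅ Z.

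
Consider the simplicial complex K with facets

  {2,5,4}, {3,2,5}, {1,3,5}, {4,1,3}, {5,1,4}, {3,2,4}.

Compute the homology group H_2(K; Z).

H_2 ≅ Z.

Take the total order 1 < 2 < 3 < 4 < 5 on the vertex set. Then K (dimension 2) consists of the simplices:

  0-simplices (5): [1], [2], [3], [4], [5]
  1-simplices (9): [1,3], [1,4], [1,5], [2,3], [2,4], [2,5], [3,4], [3,5], [4,5]
  2-simplices (6): [1,3,4], [1,3,5], [1,4,5], [2,3,4], [2,3,5], [2,4,5]

so the chain groups are C_0 ≅ Z^5, C_1 ≅ Z^9, C_2 ≅ Z^6.

The boundary map ∂_1: C_1 → C_0 maps an edge to its endpoints' difference, ∂[p,q] = q − p. For instance
  ∂[4,5] = [5] − [4].
The resulting 5×9 matrix has rank 4, and its Smith normal form has invariant factors (1,1,1,1).

Boundary ∂_2: C_2 → C_1 acts by ∂[p,q,r] = [q,r] − [p,r] + [p,q]. For instance
  ∂[1,3,5] = [3,5] − [1,5] + [1,3],
  ∂[2,3,4] = [3,4] − [2,4] + [2,3].
As a 9×6 matrix over Z this has rank 5, with invariant factors (1,1,1,1,1).

Computing H_k = (kernel of ∂_k) / (image of ∂_{k+1}):

  H_2: rank ker ∂_2 − rank ∂_3 = (6 − 5) − 0 = 1, and there is no ∂_3, so H_2 = Z.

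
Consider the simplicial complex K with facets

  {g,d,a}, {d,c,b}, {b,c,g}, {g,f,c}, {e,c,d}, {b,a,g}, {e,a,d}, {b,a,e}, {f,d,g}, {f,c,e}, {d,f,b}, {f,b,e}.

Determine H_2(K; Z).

H_2 = 0.

We work with the vertex ordering a < b < c < d < e < f < g. The simplices of K, each written with vertices in increasing order, are:

  0-simplices (7): a, b, c, d, e, f, g
  1-simplices (18): ab, ad, ae, ag, bc, bd, be, bf, bg, cd, ce, cf, cg, de, df, dg, ef, fg
  2-simplices (12): abe, abg, ade, adg, bcd, bcg, bdf, bef, cde, cef, cfg, dfg

so the chain groups are C_0 ≅ Z^7, C_1 ≅ Z^18, C_2 ≅ Z^12.

∂_1: C_1 → C_0 maps an edge to its endpoints' difference, ∂[p,q] = q − p. For instance
  ∂cd = d − c.
The 7×18 boundary matrix has rank 6 and Smith normal form diag(1,1,1,1,1,1).

The boundary map ∂_2: C_2 → C_1 sends each 2-simplex [p,q,r] to [q,r] − [p,r] + [p,q]. For instance
  ∂bef = ef − bf + be,
  ∂bcg = cg − bg + bc.
As a 18×12 matrix over Z this has rank 12, with invariant factors (1,1,1,1,1,1,1,1,1,1,1,2).

Computing H_k = (kernel of ∂_k) / (image of ∂_{k+1}):

  H_2: rank ker ∂_2 − rank ∂_3 = (12 − 12) − 0 = 0, and there is no ∂_3, so H_2 = 0.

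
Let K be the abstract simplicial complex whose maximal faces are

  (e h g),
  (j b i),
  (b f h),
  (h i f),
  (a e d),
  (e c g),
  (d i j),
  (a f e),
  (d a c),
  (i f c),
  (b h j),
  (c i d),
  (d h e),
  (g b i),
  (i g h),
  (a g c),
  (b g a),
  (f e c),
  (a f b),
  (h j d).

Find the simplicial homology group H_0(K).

H_0 ≅ Z.

Fix the vertex order a < b < c < d < e < f < g < h < i < j and write every simplex with vertices in increasing order. Then dim K = 2 and the simplices of K are:

  0-simplices (10): a, b, c, d, e, f, g, h, i, j
  1-simplices (30): ab, ac, ad, ae, af, ag, bf, bg, bh, bi, bj, cd, ce, cf, cg, ci, de, dh, di, dj, ef, eg, eh, fh, fi, gh, gi, hi, hj, ij
  2-simplices (20): abf, abg, acd, acg, ade, aef, bfh, bgi, bhj, bij, cdi, cef, ceg, cfi, deh, dhj, dij, egh, fhi, ghi

Hence C_0 ≅ Z^10, C_1 ≅ Z^30, C_2 ≅ Z^20.

∂_1: C_1 → C_0 sends each edge [p,q] (with p < q) to q − p.
The 10×30 boundary matrix has rank 9 and Smith normal form diag(1,1,1,1,1,1,1,1,1).

The boundary map ∂_2: C_2 → C_1 maps a triangle to the signed sum of its edges. For instance
  ∂abf = bf − af + ab,
  ∂acd = cd − ad + ac.
As a 30×20 matrix over Z this has rank 20, with invariant factors (1,1,1,1,1,1,1,1,1,1,1,1,1,1,1,1,1,1,1,2).

Computing H_k = (kernel of ∂_k) / (image of ∂_{k+1}):

  H_0: rank C_0 − rank ∂_1 = 10 − 9 = 1, and the invariant factors of ∂_1 are all 1, so H_0 ≅ Z.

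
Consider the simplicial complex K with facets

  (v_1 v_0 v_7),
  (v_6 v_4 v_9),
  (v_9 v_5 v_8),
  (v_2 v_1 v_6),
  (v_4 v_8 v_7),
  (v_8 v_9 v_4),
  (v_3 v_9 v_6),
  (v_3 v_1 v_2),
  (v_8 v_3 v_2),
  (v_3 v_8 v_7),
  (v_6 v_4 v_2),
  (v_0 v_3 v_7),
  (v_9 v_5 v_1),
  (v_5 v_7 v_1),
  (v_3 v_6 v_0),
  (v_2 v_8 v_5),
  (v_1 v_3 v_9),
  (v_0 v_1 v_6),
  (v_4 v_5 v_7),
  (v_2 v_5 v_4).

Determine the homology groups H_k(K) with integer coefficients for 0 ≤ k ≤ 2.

H_0 ≅ Z,  H_1 ≅ Z ⊕ Z/2,  H_2 = 0.

We work with the vertex ordering v_0 < v_1 < v_2 < v_3 < v_4 < v_5 < v_6 < v_7 < v_8 < v_9. The simplices of K, each written with vertices in increasing order, are:

  0-simplices (10): [v_0], [v_1], [v_2], [v_3], [v_4], [v_5], [v_6], [v_7], [v_8], [v_9]
  1-simplices (30): (30 of them)
  2-simplices (20): (20 of them)

Hence C_0 ≅ Z^10, C_1 ≅ Z^30, C_2 ≅ Z^20.

∂_1: C_1 → C_0 maps an edge to its endpoints' difference, ∂[p,q] = q − p. For instance
  ∂[v_1,v_3] = [v_3] − [v_1].
The resulting 10×30 matrix has rank 9, and its Smith normal form has invariant factors (1,1,1,1,1,1,1,1,1).

∂_2: C_2 → C_1 acts by ∂[p,q,r] = [q,r] − [p,r] + [p,q]. For instance
  ∂[v_0,v_3,v_7] = [v_3,v_7] − [v_0,v_7] + [v_0,v_3],
  ∂[v_4,v_8,v_9] = [v_8,v_9] − [v_4,v_9] + [v_4,v_8].
This gives a 30×20 integer matrix of rank 20; reducing to Smith normal form yields diagonal entries (1,1,1,1,1,1,1,1,1,1,1,1,1,1,1,1,1,1,1,2).

From H_k ≅ ker(∂_k) / im(∂_{k+1}) we obtain:

  H_0: rank C_0 − rank ∂_1 = 10 − 9 = 1, and the invariant factors of ∂_1 are all 1, so H_0 ≅ Z.
  H_1: rank ker ∂_1 − rank ∂_2 = (30 − 9) − 20 = 1, and ∂_2 has invariant factor 2 > 1, so H_1 ≅ Z ⊕ Z/2.
  H_2: rank ker ∂_2 − rank ∂_3 = (20 − 20) − 0 = 0, and there is no ∂_3, so H_2 ≅ 0.

(K is a triangulation of the Klein bottle.)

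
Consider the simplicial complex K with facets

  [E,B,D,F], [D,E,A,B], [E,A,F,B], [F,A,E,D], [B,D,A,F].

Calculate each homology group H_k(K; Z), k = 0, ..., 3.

H_0 ≅ Z,  H_1 = 0,  H_2 = 0,  H_3 ≅ Z.

K has 5 vertices, 10 edges, 10 triangles, 5 3-simplices.
rank ∂_0 = 0, rank ∂_1 = 4 ⇒ b_0 = 5 − 0 − 4 = 1; all invariant factors of ∂_1 are 1 so no torsion. So H_0 ≅ Z.
rank ∂_1 = 4, rank ∂_2 = 6 ⇒ b_1 = 10 − 4 − 6 = 0; all invariant factors of ∂_2 are 1 so no torsion. So H_1 ≅ 0.
rank ∂_2 = 6, rank ∂_3 = 4 ⇒ b_2 = 10 − 6 − 4 = 0; all invariant factors of ∂_3 are 1 so no torsion. So H_2 ≅ 0.
rank ∂_3 = 4, rank ∂_4 = 0 ⇒ b_3 = 5 − 4 − 0 = 1. So H_3 ≅ Z.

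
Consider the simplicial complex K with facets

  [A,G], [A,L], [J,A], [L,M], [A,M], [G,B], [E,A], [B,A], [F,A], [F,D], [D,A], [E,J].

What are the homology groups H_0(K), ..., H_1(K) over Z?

H_0 = Z,  H_1 = Z^4.

Fix the vertex order A < B < D < E < F < G < J < L < M and write every simplex with vertices in increasing order. Then dim K = 1 and the simplices of K are:

  0-simplices (9): A, B, D, E, F, G, J, L, M
  1-simplices (12): AB, AD, AE, AF, AG, AJ, AL, AM, BG, DF, EJ, LM

giving chain groups C_0 ≅ Z^9, C_1 ≅ Z^12.

The boundary map ∂_1: C_1 → C_0 sends each edge [p,q] (with p < q) to q − p.
The 9×12 boundary matrix has rank 8 and Smith normal form diag(1,1,1,1,1,1,1,1).

Reading off H_k = ker ∂_k / im ∂_{k+1}:

  H_0: rank C_0 − rank ∂_1 = 9 − 8 = 1, and the invariant factors of ∂_1 are all 1, so H_0 = Z.
  H_1: rank ker ∂_1 − rank ∂_2 = (12 − 8) − 0 = 4, and there is no ∂_2, so H_1 = Z^4.

As a check, the Euler characteristic is 9 − 12 = -3, which agrees with 1 − 4 = -3.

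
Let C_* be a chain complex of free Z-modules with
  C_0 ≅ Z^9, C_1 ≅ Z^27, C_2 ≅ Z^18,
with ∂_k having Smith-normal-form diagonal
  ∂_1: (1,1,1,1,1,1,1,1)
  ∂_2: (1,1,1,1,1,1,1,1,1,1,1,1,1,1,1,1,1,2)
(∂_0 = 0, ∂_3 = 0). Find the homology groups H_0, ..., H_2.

H_0: b_0 = 9 − 0 − 8 = 1; torsion from ∂_1 factors > 1: none. So H_0 = Z.
H_1: b_1 = 27 − 8 − 18 = 1; torsion from ∂_2 factors > 1: [2]. So H_1 = Z ⊕ Z/2Z.
H_2: b_2 = 18 − 18 − 0 = 0; torsion from ∂_3 factors > 1: none. So H_2 = 0.

H_0 = Z,  H_1 = Z ⊕ Z/2Z,  H_2 = 0.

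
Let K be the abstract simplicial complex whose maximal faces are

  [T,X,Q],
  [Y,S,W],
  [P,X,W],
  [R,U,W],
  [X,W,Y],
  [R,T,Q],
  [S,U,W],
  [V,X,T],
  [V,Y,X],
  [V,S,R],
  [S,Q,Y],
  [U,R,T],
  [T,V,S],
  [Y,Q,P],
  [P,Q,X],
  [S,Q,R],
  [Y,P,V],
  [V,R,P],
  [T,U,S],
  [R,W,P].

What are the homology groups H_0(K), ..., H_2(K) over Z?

H_0 ≅ Z,  H_1 ≅ Z ⊕ Z_2,  H_2 = 0.

Order the vertices as P < Q < R < S < T < U < V < W < X < Y. Listing each simplex with vertices in this order, K has dimension 2 with simplices:

  0-simplices (10): P, Q, R, S, T, U, V, W, X, Y
  1-simplices (30): PQ, PR, PV, PW, PX, PY, QR, QS, QT, QX, QY, RS, RT, RU, RV, RW, ST, SU, SV, SW, SY, TU, TV, TX, UW, VX, VY, WX, WY, XY
  2-simplices (20): PQX, PQY, PRV, PRW, PVY, PWX, QRS, QRT, QSY, QTX, RSV, RTU, RUW, STU, STV, SUW, SWY, TVX, VXY, WXY

giving chain groups C_0 ≅ Z^10, C_1 ≅ Z^30, C_2 ≅ Z^20.

∂_1: C_1 → C_0 is given by ∂[p,q] = [q] − [p]. For instance
  ∂WX = X − W.
The resulting 10×30 matrix has rank 9, and its Smith normal form has invariant factors (1,1,1,1,1,1,1,1,1).

Boundary ∂_2: C_2 → C_1 acts by ∂[p,q,r] = [q,r] − [p,r] + [p,q]. For instance
  ∂SWY = WY − SY + SW,
  ∂RSV = SV − RV + RS.
The 30×20 boundary matrix has rank 20 and Smith normal form diag(1,1,1,1,1,1,1,1,1,1,1,1,1,1,1,1,1,1,1,2).

Computing H_k = (kernel of ∂_k) / (image of ∂_{k+1}):

  H_0: rank C_0 − rank ∂_1 = 10 − 9 = 1, and the invariant factors of ∂_1 are all 1, so H_0 ≅ Z.
  H_1: rank ker ∂_1 − rank ∂_2 = (30 − 9) − 20 = 1, and ∂_2 has invariant factor 2 > 1, so H_1 ≅ Z ⊕ Z_2.
  H_2: rank ker ∂_2 − rank ∂_3 = (20 − 20) − 0 = 0, and there is no ∂_3, so H_2 ≅ 0.

As a check, the Euler characteristic is 10 − 30 + 20 = 0, which agrees with 1 − 1 + 0 = 0.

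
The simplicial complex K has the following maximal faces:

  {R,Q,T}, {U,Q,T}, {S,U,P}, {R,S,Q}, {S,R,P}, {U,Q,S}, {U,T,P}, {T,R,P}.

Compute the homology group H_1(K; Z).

K has 6 vertices, 12 edges, 8 triangles.
rank ∂_1 = 5, rank ∂_2 = 7 ⇒ b_1 = 12 − 5 − 7 = 0; all invariant factors of ∂_2 are 1 so no torsion. So H_1 = 0.

H_1 = 0.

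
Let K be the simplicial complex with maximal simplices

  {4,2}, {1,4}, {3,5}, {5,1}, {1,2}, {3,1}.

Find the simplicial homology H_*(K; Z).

H_0 ≅ Z,  H_1 ≅ Z^2.

We work with the vertex ordering 1 < 2 < 3 < 4 < 5. The simplices of K, each written with vertices in increasing order, are:

  0-simplices (5): [1], [2], [3], [4], [5]
  1-simplices (6): [1,2], [1,3], [1,4], [1,5], [2,4], [3,5]

giving chain groups C_0 ≅ Z^5, C_1 ≅ Z^6.

The boundary map ∂_1: C_1 → C_0 is given by ∂[p,q] = [q] − [p].
As a 5×6 matrix over Z this has rank 4, with invariant factors (1,1,1,1).

Reading off H_k = ker ∂_k / im ∂_{k+1}:

  H_0: rank C_0 − rank ∂_1 = 5 − 4 = 1, and the invariant factors of ∂_1 are all 1, so H_0 ≅ Z.
  H_1: rank ker ∂_1 − rank ∂_2 = (6 − 4) − 0 = 2, and there is no ∂_2, so H_1 ≅ Z^2.

As a check, the Euler characteristic is 5 − 6 = -1, which agrees with 1 − 2 = -1.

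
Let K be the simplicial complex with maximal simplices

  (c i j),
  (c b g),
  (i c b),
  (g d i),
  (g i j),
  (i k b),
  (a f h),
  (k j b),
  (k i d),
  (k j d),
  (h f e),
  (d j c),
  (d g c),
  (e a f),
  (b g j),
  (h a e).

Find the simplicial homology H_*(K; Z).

We work with the vertex ordering a < b < c < d < e < f < g < h < i < j < k. The simplices of K, each written with vertices in increasing order, are:

  0-simplices (11): a, b, c, d, e, f, g, h, i, j, k
  1-simplices (24): ae, af, ah, bc, bg, bi, bj, bk, cd, cg, ci, cj, dg, di, dj, dk, ef, eh, fh, gi, gj, ij, ik, jk
  2-simplices (16): aef, aeh, afh, bcg, bci, bgj, bik, bjk, cdg, cdj, cij, dgi, dik, djk, efh, gij

so the chain groups are C_0 ≅ Z^11, C_1 ≅ Z^24, C_2 ≅ Z^16.

The boundary map ∂_1: C_1 → C_0 sends each edge [p,q] (with p < q) to q − p. For instance
  ∂bi = i − b.
This gives a 11×24 integer matrix of rank 9; reducing to Smith normal form yields diagonal entries (1,1,1,1,1,1,1,1,1).

Boundary ∂_2: C_2 → C_1 acts by ∂[p,q,r] = [q,r] − [p,r] + [p,q]. For instance
  ∂dik = ik − dk + di,
  ∂bcg = cg − bg + bc.
The resulting 24×16 matrix has rank 15, and its Smith normal form has invariant factors (1,1,1,1,1,1,1,1,1,1,1,1,1,1,2).

From H_k ≅ ker(∂_k) / im(∂_{k+1}) we obtain:

  H_0: rank C_0 − rank ∂_1 = 11 − 9 = 2, and the invariant factors of ∂_1 are all 1, so H_0 ≅ Z^2.
  H_1: rank ker ∂_1 − rank ∂_2 = (24 − 9) − 15 = 0, and ∂_2 has invariant factor 2 > 1, so H_1 ≅ Z/2.
  H_2: rank ker ∂_2 − rank ∂_3 = (16 − 15) − 0 = 1, and there is no ∂_3, so H_2 ≅ Z.

H_0 ≅ Z^2,  H_1 ≅ Z/2,  H_2 ≅ Z.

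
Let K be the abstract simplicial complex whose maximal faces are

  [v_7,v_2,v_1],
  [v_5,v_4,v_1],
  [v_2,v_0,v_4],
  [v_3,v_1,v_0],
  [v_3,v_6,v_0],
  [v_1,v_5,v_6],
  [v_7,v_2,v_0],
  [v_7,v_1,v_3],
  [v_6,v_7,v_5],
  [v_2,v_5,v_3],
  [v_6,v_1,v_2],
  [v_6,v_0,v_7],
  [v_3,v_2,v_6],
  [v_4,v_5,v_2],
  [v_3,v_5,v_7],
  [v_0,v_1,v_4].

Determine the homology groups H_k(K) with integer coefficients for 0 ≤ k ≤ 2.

H_0 = Z,  H_1 = Z^2,  H_2 = Z.

Order the vertices as v_0 < v_1 < v_2 < v_3 < v_4 < v_5 < v_6 < v_7. Listing each simplex with vertices in this order, K has dimension 2 with simplices:

  0-simplices (8): [v_0], [v_1], [v_2], [v_3], [v_4], [v_5], [v_6], [v_7]
  1-simplices (24): (24 of them)
  2-simplices (16): (16 of them)

so the chain groups are C_0 ≅ Z^8, C_1 ≅ Z^24, C_2 ≅ Z^16.

∂_1: C_1 → C_0 maps an edge to its endpoints' difference, ∂[p,q] = q − p. For instance
  ∂[v_1,v_6] = [v_6] − [v_1].
As a 8×24 matrix over Z this has rank 7, with invariant factors (1,1,1,1,1,1,1).

The boundary map ∂_2: C_2 → C_1 maps a triangle to the signed sum of its edges. For instance
  ∂[v_1,v_2,v_6] = [v_2,v_6] − [v_1,v_6] + [v_1,v_2],
  ∂[v_0,v_2,v_7] = [v_2,v_7] − [v_0,v_7] + [v_0,v_2].
The 24×16 boundary matrix has rank 15 and Smith normal form diag(1,1,1,1,1,1,1,1,1,1,1,1,1,1,1).

Computing H_k = (kernel of ∂_k) / (image of ∂_{k+1}):

  H_0: rank C_0 − rank ∂_1 = 8 − 7 = 1, and the invariant factors of ∂_1 are all 1, so H_0 ≅ Z.
  H_1: rank ker ∂_1 − rank ∂_2 = (24 − 7) − 15 = 2, and the invariant factors of ∂_2 are all 1, so H_1 ≅ Z^2.
  H_2: rank ker ∂_2 − rank ∂_3 = (16 − 15) − 0 = 1, and there is no ∂_3, so H_2 ≅ Z.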